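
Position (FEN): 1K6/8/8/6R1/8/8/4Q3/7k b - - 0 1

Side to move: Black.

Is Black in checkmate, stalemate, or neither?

stalemate

Black to move; black king on h1.
In check: no.
King squares — g1: attacked by Rg5; g2: attacked by Qe2; h2: attacked by Qe2.
Legal moves for Black: none.
Not in check and no legal moves → stalemate.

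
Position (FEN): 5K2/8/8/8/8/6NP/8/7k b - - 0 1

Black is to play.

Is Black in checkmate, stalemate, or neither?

neither

Black to move; black king on h1.
In check: yes, from the white knight on g3.
Legal moves for Black: Kh2, Kg2, Kg1.
Black is in check but has 3 legal moves → neither.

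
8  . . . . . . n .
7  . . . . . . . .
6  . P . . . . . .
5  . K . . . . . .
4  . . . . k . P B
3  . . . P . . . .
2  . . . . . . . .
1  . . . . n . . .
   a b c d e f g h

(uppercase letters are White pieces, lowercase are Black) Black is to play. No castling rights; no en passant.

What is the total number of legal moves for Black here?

Black to move; king on e4.
In check: yes, from the white pawn on d3.
Legal moves: Ke5, Kd5, Kf4, Kd4, Kf3, Ke3, Kxd3, Nxd3.
Count: 8.

8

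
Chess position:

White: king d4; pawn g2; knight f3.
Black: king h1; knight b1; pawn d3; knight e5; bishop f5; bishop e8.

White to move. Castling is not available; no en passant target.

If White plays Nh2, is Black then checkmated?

After Nh2: black king on h1; in check: no.
Black is not in check, so this cannot be checkmate.

no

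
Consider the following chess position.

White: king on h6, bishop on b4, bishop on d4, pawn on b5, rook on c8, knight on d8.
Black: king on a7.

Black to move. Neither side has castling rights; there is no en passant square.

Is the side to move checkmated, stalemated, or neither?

Black to move; black king on a7.
In check: yes, from the white bishop on d4.
King squares — a6: attacked by Pb5; b6: attacked by Bd4; b7: attacked by Nd8; a8: attacked by Rc8; b8: attacked by Rc8.
Legal moves for Black: none.
In check with no legal moves → checkmate.

checkmate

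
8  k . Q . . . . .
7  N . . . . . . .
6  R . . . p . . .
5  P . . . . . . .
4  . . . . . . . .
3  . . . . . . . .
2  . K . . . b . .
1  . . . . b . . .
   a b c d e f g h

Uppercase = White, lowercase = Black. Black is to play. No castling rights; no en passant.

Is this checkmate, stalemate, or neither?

checkmate

Black to move; black king on a8.
In check: yes, from the white queen on c8.
King squares — a7: attacked by Ra6; b7: attacked by Qc8; b8: attacked by Qc8.
Legal moves for Black: none.
In check with no legal moves → checkmate.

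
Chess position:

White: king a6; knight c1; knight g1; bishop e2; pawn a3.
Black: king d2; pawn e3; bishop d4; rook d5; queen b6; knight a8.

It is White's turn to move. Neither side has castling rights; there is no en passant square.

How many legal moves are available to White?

White to move; king on a6.
In check: yes, from the black queen on b6.
Legal moves: none.
Count: 0.

0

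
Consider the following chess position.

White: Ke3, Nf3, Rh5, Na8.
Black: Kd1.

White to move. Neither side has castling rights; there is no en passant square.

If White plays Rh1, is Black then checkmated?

no

After Rh1: black king on d1; in check: yes, from the white rook on h1.
Black has 1 legal reply: Kc2.
In check but a legal move exists → not checkmate.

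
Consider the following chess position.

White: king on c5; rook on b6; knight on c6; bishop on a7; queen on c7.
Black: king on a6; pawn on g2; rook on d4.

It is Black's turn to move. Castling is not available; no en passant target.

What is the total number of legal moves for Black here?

0

Black to move; king on a6.
In check: yes, from the white rook on b6.
Legal moves: none.
Count: 0.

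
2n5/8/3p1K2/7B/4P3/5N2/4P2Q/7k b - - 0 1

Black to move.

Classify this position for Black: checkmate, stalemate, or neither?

checkmate

Black to move; black king on h1.
In check: yes, from the white queen on h2.
King squares — g1: attacked by Qh2; g2: attacked by Qh2; h2: attacked by Nf3.
Legal moves for Black: none.
In check with no legal moves → checkmate.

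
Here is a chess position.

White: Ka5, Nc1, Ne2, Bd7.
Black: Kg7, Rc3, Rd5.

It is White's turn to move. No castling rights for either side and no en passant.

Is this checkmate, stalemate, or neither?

neither

White to move; white king on a5.
In check: yes, from the black rook on d5.
Legal moves for White: Kb6, Ka6, Kb4, Ka4, Bb5.
White is in check but has 5 legal moves → neither.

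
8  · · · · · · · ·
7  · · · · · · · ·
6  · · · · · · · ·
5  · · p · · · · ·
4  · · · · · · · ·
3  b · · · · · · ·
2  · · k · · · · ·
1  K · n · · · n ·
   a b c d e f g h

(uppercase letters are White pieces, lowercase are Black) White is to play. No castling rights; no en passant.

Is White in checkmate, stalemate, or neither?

White to move; white king on a1.
In check: no.
King squares — b1: attacked by Kc2; a2: attacked by Nc1; b2: attacked by Kc2.
Legal moves for White: none.
Not in check and no legal moves → stalemate.

stalemate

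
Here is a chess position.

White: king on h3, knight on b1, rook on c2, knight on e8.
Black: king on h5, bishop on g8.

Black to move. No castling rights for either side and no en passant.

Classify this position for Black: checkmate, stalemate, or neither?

neither

Black to move; black king on h5.
In check: no.
Legal moves for Black: Bh7, Bf7, Be6+, Bd5, Bc4, Bb3, Ba2, Kh6, Kg6, Kg5.
Black has 10 legal moves and is not in check → neither.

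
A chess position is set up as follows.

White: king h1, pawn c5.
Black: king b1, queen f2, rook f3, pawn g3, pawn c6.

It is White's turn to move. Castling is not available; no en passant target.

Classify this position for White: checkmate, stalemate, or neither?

White to move; white king on h1.
In check: no.
King squares — g1: attacked by Qf2; g2: attacked by Qf2; h2: attacked by Qf2.
Legal moves for White: none.
Not in check and no legal moves → stalemate.

stalemate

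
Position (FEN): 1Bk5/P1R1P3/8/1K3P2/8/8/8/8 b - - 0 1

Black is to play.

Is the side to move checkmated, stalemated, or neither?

Black to move; black king on c8.
In check: yes, from the white rook on c7.
King squares — b7: attacked by Rc7; c7: attacked by Bb8; d7: attacked by Rc7; b8: attacked by Pa7; d8: attacked by Pe7.
Legal moves for Black: none.
In check with no legal moves → checkmate.

checkmate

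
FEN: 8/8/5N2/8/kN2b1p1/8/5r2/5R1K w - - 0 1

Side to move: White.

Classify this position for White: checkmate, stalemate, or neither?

neither

White to move; white king on h1.
In check: yes, from the black bishop on e4.
King squares — g1: available; g2: attacked by Rf2; h2: attacked by Rf2.
Legal moves for White: Kg1, Nxe4.
White is in check but has 2 legal moves → neither.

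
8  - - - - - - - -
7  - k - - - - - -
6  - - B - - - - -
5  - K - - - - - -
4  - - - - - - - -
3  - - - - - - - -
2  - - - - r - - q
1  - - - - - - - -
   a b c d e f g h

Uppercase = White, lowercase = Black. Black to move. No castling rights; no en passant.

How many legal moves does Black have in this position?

4

Black to move; king on b7.
In check: yes, from the white bishop on c6.
Legal moves: Kc8, Kb8, Kc7, Ka7.
Count: 4.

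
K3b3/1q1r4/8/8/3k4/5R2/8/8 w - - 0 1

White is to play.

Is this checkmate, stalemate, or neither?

checkmate

White to move; white king on a8.
In check: yes, from the black queen on b7.
King squares — a7: attacked by Qb7; b7: attacked by Rd7; b8: attacked by Qb7.
Legal moves for White: none.
In check with no legal moves → checkmate.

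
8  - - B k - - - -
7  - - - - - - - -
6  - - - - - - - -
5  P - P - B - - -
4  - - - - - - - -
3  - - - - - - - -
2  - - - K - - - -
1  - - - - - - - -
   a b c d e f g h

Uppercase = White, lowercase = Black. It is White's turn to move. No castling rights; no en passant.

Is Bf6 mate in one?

no

After Bf6: black king on d8; in check: yes, from the white bishop on f6.
Black has 3 legal replies: Ke8, Kxc8, Kc7.
In check but a legal move exists → not checkmate.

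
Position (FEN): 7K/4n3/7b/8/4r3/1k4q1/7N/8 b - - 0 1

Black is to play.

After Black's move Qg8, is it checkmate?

yes

After Qg8: white king on h8; in check: yes, from the black queen on g8.
King squares — g7: attacked by Bh6; h7: attacked by Qg8; g8: attacked by Ne7.
White has no legal moves → checkmate.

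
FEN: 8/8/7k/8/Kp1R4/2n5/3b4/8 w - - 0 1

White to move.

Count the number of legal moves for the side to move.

White to move; king on a4.
In check: yes, from the black knight on c3.
Legal moves: Ka5, Kxb4, Kb3.
Count: 3.

3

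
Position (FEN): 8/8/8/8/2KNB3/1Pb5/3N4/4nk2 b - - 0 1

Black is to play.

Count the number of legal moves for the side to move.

3

Black to move; king on f1.
In check: yes, from the white knight on d2.
Legal moves: Kf2, Kg1, Bxd2.
Count: 3.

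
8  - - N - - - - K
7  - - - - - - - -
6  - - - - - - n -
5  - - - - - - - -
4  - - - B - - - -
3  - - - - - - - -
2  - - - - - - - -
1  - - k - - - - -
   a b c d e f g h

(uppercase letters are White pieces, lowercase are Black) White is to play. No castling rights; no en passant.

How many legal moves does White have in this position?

White to move; king on h8.
In check: yes, from the black knight on g6.
Legal moves: Kg8, Kh7, Kg7.
Count: 3.

3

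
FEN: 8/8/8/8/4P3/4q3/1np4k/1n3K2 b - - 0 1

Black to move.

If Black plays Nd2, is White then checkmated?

yes

After Nd2: white king on f1; in check: yes, from the black knight on d2.
King squares — e1: attacked by Qe3; g1: attacked by Kh2; e2: attacked by Qe3; f2: attacked by Qe3; g2: attacked by Kh2.
White has no legal moves → checkmate.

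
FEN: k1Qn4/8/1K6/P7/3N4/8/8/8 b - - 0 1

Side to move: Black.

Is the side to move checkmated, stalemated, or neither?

checkmate

Black to move; black king on a8.
In check: yes, from the white queen on c8.
King squares — a7: attacked by Kb6; b7: attacked by Kb6; b8: attacked by Qc8.
Legal moves for Black: none.
In check with no legal moves → checkmate.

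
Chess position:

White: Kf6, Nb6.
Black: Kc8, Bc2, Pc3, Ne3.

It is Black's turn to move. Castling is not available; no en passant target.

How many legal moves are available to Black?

4

Black to move; king on c8.
In check: yes, from the white knight on b6.
Legal moves: Kd8, Kb8, Kc7, Kb7.
Count: 4.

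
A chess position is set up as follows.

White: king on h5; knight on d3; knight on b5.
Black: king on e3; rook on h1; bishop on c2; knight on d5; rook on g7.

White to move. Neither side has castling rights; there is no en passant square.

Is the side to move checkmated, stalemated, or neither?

checkmate

White to move; white king on h5.
In check: yes, from the black rook on h1.
King squares — g4: attacked by Rg7; h4: attacked by Rh1; g5: attacked by Rg7; g6: attacked by Rg7; h6: attacked by Rh1.
Legal moves for White: none.
In check with no legal moves → checkmate.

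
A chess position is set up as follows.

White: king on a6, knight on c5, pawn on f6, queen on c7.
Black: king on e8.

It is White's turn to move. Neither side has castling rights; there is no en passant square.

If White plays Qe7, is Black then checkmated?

After Qe7: black king on e8; in check: yes, from the white queen on e7.
King squares — d7: attacked by Nc5; e7: attacked by Pf6; f7: attacked by Qe7; d8: attacked by Qe7; f8: attacked by Qe7.
Black has no legal moves → checkmate.

yes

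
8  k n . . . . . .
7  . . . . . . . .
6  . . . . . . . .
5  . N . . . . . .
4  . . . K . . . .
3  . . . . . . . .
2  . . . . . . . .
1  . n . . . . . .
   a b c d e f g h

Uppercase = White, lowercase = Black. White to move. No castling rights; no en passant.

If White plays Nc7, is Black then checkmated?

After Nc7: black king on a8; in check: yes, from the white knight on c7.
Black has 2 legal replies: Kb7, Ka7.
In check but a legal move exists → not checkmate.

no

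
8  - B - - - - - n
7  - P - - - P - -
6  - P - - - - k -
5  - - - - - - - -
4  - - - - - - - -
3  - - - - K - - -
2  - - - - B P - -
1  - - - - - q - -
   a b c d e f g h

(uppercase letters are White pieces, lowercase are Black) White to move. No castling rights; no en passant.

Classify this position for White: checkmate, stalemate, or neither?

White to move; white king on e3.
In check: no.
Legal moves for White include: Bc7, Ba7, Bd6, Be5, Bf4, Bg3, Bh2, Kf4, Ke4, Kd4, Kf3, Kd3, Kd2, Ba6, Bh5+, Bb5, Bg4, Bc4, ... (list truncated; more exist).
White has legal moves and is not in check → neither.

neither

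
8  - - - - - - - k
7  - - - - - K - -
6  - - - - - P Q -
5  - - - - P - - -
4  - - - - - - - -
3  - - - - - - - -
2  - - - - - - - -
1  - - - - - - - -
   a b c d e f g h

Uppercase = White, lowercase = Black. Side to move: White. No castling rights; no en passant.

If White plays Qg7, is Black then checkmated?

After Qg7: black king on h8; in check: yes, from the white queen on g7.
King squares — g7: attacked by Pf6; h7: attacked by Qg7; g8: attacked by Kf7.
Black has no legal moves → checkmate.

yes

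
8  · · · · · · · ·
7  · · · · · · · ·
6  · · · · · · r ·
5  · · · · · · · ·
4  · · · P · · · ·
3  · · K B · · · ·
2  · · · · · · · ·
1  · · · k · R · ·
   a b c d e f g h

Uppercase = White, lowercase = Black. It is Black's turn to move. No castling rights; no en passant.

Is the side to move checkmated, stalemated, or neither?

checkmate

Black to move; black king on d1.
In check: yes, from the white rook on f1.
King squares — c1: attacked by Rf1; e1: attacked by Rf1; c2: attacked by Kc3; d2: attacked by Kc3; e2: attacked by Bd3.
Legal moves for Black: none.
In check with no legal moves → checkmate.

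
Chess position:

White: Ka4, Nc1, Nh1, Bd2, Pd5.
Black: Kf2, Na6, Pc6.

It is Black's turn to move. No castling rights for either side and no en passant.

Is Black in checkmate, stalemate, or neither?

neither

Black to move; black king on f2.
In check: yes, from the white knight on h1.
Legal moves for Black: Kf3, Kg2, Kg1, Kf1.
Black is in check but has 4 legal moves → neither.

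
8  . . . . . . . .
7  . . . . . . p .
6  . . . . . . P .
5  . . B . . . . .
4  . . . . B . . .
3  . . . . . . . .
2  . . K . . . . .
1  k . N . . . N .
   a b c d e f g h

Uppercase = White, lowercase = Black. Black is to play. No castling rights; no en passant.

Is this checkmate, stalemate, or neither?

Black to move; black king on a1.
In check: no.
King squares — b1: attacked by Kc2; a2: attacked by Nc1; b2: attacked by Kc2.
Legal moves for Black: none.
Not in check and no legal moves → stalemate.

stalemate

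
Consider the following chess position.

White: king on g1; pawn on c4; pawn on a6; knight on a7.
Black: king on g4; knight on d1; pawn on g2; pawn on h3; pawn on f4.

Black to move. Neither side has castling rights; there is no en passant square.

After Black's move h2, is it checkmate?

After h2: white king on g1; in check: yes, from the black pawn on h2.
White has 2 legal replies: Kxh2, Kxg2.
In check but a legal move exists → not checkmate.

no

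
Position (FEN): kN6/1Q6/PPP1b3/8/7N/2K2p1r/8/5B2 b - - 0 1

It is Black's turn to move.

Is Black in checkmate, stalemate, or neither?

Black to move; black king on a8.
In check: yes, from the white queen on b7.
King squares — a7: attacked by Pb6; b7: attacked by Pa6; b8: attacked by Qb7.
Legal moves for Black: none.
In check with no legal moves → checkmate.

checkmate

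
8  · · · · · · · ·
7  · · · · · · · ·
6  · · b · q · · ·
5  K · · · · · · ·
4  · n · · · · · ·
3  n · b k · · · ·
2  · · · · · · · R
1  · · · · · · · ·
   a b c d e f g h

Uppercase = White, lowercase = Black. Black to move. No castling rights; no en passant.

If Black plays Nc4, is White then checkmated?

After Nc4: white king on a5; in check: yes, from the black knight on c4.
King squares — a4: attacked by Bc6; b4: attacked by Bc3; b5: attacked by Bc6; a6: attacked by Nb4; b6: attacked by Nc4.
White has no legal moves → checkmate.

yes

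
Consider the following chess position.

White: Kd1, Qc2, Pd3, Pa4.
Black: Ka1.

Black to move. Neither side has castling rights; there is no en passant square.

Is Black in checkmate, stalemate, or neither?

stalemate

Black to move; black king on a1.
In check: no.
King squares — b1: attacked by Qc2; a2: attacked by Qc2; b2: attacked by Qc2.
Legal moves for Black: none.
Not in check and no legal moves → stalemate.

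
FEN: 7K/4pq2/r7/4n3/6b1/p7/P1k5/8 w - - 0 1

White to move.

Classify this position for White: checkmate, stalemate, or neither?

stalemate

White to move; white king on h8.
In check: no.
King squares — g7: attacked by Qf7; h7: attacked by Qf7; g8: attacked by Qf7.
Legal moves for White: none.
Not in check and no legal moves → stalemate.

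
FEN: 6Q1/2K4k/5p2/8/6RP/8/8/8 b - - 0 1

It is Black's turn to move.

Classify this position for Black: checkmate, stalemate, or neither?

Black to move; black king on h7.
In check: yes, from the white queen on g8.
Legal moves for Black: Kh6.
Black is in check but has 1 legal move → neither.

neither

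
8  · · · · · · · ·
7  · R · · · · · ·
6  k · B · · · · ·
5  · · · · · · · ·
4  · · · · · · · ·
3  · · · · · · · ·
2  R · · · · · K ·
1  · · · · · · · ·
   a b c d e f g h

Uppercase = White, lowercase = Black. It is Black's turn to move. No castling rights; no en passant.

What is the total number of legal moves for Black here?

Black to move; king on a6.
In check: yes, from the white rook on a2.
Legal moves: none.
Count: 0.

0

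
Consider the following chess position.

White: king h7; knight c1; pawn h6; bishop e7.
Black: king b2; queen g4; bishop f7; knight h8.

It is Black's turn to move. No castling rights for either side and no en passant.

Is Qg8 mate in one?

yes

After Qg8: white king on h7; in check: yes, from the black queen on g8.
King squares — g6: attacked by Bf7; h6: own pawn; g7: attacked by Qg8; g8: attacked by Bf7; h8: attacked by Qg8.
White has no legal moves → checkmate.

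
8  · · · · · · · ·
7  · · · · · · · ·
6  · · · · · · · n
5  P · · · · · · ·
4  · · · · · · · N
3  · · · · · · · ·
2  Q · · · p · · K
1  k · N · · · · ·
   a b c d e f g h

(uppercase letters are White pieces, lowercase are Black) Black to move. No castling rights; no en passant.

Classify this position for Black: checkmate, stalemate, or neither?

Black to move; black king on a1.
In check: yes, from the white queen on a2.
King squares — b1: attacked by Qa2; a2: attacked by Nc1; b2: attacked by Qa2.
Legal moves for Black: none.
In check with no legal moves → checkmate.

checkmate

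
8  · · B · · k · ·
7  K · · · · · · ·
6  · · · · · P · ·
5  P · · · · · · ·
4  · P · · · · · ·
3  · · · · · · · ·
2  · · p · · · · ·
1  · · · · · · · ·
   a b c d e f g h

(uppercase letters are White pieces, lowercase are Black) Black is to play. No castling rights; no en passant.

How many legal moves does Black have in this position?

Black to move; king on f8.
In check: no.
Legal moves: Kg8, Ke8, Kf7, c1=Q, c1=R, c1=B, c1=N.
Count: 7.

7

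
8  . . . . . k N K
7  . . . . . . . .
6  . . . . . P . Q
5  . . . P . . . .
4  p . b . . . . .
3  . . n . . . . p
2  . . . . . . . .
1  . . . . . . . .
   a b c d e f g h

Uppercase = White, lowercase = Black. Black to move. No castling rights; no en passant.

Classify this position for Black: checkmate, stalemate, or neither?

neither

Black to move; black king on f8.
In check: yes, from the white queen on h6.
King squares — e7: attacked by Pf6; f7: available; g7: attacked by Pf6; e8: available; g8: attacked by Kh8.
Legal moves for Black: Ke8, Kf7.
Black is in check but has 2 legal moves → neither.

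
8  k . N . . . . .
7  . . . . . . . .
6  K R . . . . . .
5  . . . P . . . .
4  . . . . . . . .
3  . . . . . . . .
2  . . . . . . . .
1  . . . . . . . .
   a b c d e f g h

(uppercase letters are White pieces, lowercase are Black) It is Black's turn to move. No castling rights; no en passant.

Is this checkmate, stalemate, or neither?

Black to move; black king on a8.
In check: no.
King squares — a7: attacked by Ka6; b7: attacked by Ka6; b8: attacked by Rb6.
Legal moves for Black: none.
Not in check and no legal moves → stalemate.

stalemate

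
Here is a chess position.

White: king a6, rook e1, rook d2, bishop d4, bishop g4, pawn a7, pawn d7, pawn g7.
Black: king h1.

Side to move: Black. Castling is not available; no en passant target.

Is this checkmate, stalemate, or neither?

checkmate

Black to move; black king on h1.
In check: yes, from the white rook on e1.
King squares — g1: attacked by Re1; g2: attacked by Rd2; h2: attacked by Rd2.
Legal moves for Black: none.
In check with no legal moves → checkmate.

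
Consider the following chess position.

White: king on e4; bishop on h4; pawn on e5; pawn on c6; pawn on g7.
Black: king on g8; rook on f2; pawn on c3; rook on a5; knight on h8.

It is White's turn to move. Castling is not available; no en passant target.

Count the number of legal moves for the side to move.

15

White to move; king on e4.
In check: no.
Legal moves: Bd8, Be7, Bf6, Bg5, Bg3, Bxf2, Kd4, Ke3, Kd3, gxh8=Q+, gxh8=R+, gxh8=B, gxh8=N, c7, e6.
Count: 15.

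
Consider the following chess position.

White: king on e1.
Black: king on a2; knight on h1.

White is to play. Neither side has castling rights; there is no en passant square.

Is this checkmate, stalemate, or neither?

White to move; white king on e1.
In check: no.
Legal moves for White: Ke2, Kd2, Kf1, Kd1.
White has 4 legal moves and is not in check → neither.

neither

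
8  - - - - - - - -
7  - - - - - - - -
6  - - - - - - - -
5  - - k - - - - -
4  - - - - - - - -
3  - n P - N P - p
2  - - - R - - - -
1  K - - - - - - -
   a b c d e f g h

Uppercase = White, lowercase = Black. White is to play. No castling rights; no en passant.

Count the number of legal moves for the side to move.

White to move; king on a1.
In check: yes, from the black knight on b3.
Legal moves: Kb2, Ka2, Kb1.
Count: 3.

3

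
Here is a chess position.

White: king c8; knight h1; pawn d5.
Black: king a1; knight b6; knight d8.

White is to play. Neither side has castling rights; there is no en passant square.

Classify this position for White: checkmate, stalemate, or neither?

neither

White to move; white king on c8.
In check: yes, from the black knight on b6.
Legal moves for White: Kxd8, Kb8, Kc7.
White is in check but has 3 legal moves → neither.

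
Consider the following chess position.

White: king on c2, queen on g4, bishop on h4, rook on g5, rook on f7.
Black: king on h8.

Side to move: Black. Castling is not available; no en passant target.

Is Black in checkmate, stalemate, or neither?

Black to move; black king on h8.
In check: no.
King squares — g7: attacked by Rg5; h7: attacked by Rf7; g8: attacked by Rg5.
Legal moves for Black: none.
Not in check and no legal moves → stalemate.

stalemate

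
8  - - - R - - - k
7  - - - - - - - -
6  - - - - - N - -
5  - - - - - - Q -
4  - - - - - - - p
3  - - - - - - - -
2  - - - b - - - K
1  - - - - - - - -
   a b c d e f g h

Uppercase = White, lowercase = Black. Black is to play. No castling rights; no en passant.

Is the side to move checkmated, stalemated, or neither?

Black to move; black king on h8.
In check: yes, from the white rook on d8.
King squares — g7: attacked by Qg5; h7: attacked by Nf6; g8: attacked by Qg5.
Legal moves for Black: none.
In check with no legal moves → checkmate.

checkmate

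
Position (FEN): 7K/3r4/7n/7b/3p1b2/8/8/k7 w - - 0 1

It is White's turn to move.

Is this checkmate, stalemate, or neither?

White to move; white king on h8.
In check: no.
King squares — g7: attacked by Rd7; h7: attacked by Rd7; g8: attacked by Nh6.
Legal moves for White: none.
Not in check and no legal moves → stalemate.

stalemate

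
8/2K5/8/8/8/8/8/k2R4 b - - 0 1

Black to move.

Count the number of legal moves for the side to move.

2

Black to move; king on a1.
In check: yes, from the white rook on d1.
Legal moves: Kb2, Ka2.
Count: 2.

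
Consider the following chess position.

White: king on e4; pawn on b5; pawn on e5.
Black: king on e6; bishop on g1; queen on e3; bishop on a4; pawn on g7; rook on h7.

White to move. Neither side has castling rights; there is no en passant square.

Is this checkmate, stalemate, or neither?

White to move; white king on e4.
In check: yes, from the black queen on e3.
King squares — d3: attacked by Qe3; e3: attacked by Bg1; f3: attacked by Qe3; d4: attacked by Qe3; f4: attacked by Qe3; d5: attacked by Ke6; e5: own pawn; f5: attacked by Ke6.
Legal moves for White: none.
In check with no legal moves → checkmate.

checkmate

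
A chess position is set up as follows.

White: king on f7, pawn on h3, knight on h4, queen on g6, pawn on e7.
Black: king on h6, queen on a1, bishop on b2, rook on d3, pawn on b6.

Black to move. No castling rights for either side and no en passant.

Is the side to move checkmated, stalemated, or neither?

Black to move; black king on h6.
In check: yes, from the white queen on g6.
King squares — g5: attacked by Qg6; h5: attacked by Qg6; g6: attacked by Nh4; g7: attacked by Qg6; h7: attacked by Qg6.
Legal moves for Black: none.
In check with no legal moves → checkmate.

checkmate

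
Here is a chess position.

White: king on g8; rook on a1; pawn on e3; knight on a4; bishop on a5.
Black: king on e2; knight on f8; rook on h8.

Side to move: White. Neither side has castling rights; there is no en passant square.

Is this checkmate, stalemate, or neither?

neither

White to move; white king on g8.
In check: yes, from the black rook on h8.
Legal moves for White: Kxh8, Kg7, Kf7.
White is in check but has 3 legal moves → neither.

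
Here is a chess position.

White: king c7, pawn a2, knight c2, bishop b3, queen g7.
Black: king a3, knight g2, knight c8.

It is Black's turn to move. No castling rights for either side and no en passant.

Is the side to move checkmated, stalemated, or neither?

Black to move; black king on a3.
In check: yes, from the white knight on c2.
King squares — a2: attacked by Bb3; b2: attacked by Qg7; b3: attacked by Pa2; a4: attacked by Bb3; b4: attacked by Nc2.
Legal moves for Black: none.
In check with no legal moves → checkmate.

checkmate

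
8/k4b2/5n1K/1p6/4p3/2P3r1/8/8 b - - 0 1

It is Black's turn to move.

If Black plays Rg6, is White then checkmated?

After Rg6: white king on h6; in check: yes, from the black rook on g6.
King squares — g5: attacked by Rg6; h5: attacked by Nf6; g6: attacked by Bf7; g7: attacked by Rg6; h7: attacked by Nf6.
White has no legal moves → checkmate.

yes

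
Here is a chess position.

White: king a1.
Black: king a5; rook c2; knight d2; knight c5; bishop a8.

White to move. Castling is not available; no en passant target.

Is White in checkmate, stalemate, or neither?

stalemate

White to move; white king on a1.
In check: no.
King squares — b1: attacked by Nd2; a2: attacked by Rc2; b2: attacked by Rc2.
Legal moves for White: none.
Not in check and no legal moves → stalemate.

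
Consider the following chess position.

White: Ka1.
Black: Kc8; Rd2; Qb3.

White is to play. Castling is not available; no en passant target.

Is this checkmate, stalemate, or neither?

stalemate

White to move; white king on a1.
In check: no.
King squares — b1: attacked by Qb3; a2: attacked by Rd2; b2: attacked by Rd2.
Legal moves for White: none.
Not in check and no legal moves → stalemate.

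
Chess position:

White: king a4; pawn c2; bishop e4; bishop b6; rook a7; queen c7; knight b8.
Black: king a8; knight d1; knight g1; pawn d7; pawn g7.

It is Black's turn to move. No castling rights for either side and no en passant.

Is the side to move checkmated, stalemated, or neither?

checkmate

Black to move; black king on a8.
In check: yes, from the white bishop on e4 and the white rook on a7.
King squares — a7: attacked by Bb6; b7: attacked by Be4; b8: attacked by Qc7.
Legal moves for Black: none.
In check with no legal moves → checkmate.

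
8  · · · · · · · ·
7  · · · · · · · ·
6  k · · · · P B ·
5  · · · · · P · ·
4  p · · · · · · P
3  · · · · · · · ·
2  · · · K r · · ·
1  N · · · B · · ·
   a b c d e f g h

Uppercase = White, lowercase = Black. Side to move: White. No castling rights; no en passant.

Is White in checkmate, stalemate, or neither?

neither

White to move; white king on d2.
In check: yes, from the black rook on e2.
Legal moves for White: Kd3, Kc3, Kxe2, Kd1, Kc1.
White is in check but has 5 legal moves → neither.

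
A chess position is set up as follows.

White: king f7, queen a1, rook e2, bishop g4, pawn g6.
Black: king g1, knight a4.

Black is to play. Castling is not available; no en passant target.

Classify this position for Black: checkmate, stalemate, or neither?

Black to move; black king on g1.
In check: yes, from the white queen on a1.
King squares — f1: attacked by Qa1; h1: attacked by Qa1; f2: attacked by Re2; g2: attacked by Re2; h2: attacked by Re2.
Legal moves for Black: none.
In check with no legal moves → checkmate.

checkmate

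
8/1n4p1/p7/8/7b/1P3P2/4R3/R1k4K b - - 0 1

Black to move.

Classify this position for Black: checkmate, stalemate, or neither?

checkmate

Black to move; black king on c1.
In check: yes, from the white rook on a1.
King squares — b1: attacked by Ra1; d1: attacked by Ra1; b2: attacked by Re2; c2: attacked by Re2; d2: attacked by Re2.
Legal moves for Black: none.
In check with no legal moves → checkmate.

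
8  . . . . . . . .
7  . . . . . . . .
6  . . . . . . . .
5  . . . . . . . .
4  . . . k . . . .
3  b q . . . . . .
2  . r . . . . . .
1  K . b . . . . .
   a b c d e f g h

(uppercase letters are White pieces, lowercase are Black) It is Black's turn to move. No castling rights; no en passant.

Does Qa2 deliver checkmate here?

yes

After Qa2: white king on a1; in check: yes, from the black queen on a2.
King squares — b1: attacked by Qa2; a2: attacked by Rb2; b2: attacked by Bc1.
White has no legal moves → checkmate.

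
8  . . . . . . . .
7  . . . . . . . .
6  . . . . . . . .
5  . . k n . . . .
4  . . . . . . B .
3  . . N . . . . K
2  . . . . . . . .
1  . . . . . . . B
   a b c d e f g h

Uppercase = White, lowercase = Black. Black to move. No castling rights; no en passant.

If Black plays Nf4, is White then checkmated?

no

After Nf4: white king on h3; in check: yes, from the black knight on f4.
White has 3 legal replies: Kh4, Kg3, Kh2.
In check but a legal move exists → not checkmate.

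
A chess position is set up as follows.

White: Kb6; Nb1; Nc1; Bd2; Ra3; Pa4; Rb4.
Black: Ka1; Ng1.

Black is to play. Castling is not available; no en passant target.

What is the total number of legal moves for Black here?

0

Black to move; king on a1.
In check: yes, from the white rook on a3.
Legal moves: none.
Count: 0.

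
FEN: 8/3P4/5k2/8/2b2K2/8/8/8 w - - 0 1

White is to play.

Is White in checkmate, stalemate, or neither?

White to move; white king on f4.
In check: no.
Legal moves for White: Kg4, Ke4, Kg3, Kf3, Ke3, d8=Q+, d8=R, d8=B+, d8=N.
White has 9 legal moves and is not in check → neither.

neither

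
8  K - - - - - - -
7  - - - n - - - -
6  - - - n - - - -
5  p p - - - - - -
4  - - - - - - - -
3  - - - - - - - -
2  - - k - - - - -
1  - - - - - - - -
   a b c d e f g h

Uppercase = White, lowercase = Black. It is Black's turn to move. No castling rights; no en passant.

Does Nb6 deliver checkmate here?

no

After Nb6: white king on a8; in check: yes, from the black knight on b6.
White has 2 legal replies: Kb8, Ka7.
In check but a legal move exists → not checkmate.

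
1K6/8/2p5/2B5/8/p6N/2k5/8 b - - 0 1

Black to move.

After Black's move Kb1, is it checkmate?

After Kb1: white king on b8; in check: no.
White is not in check, so this cannot be checkmate.

no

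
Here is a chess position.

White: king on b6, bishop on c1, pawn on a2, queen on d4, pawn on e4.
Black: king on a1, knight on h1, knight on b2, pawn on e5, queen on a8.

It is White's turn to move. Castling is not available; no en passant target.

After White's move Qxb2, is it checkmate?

yes

After Qxb2: black king on a1; in check: yes, from the white queen on b2.
King squares — b1: attacked by Qb2; a2: attacked by Qb2; b2: attacked by Bc1.
Black has no legal moves → checkmate.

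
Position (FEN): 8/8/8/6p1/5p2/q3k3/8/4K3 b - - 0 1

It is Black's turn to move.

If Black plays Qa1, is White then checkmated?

yes

After Qa1: white king on e1; in check: yes, from the black queen on a1.
King squares — d1: attacked by Qa1; f1: attacked by Qa1; d2: attacked by Ke3; e2: attacked by Ke3; f2: attacked by Ke3.
White has no legal moves → checkmate.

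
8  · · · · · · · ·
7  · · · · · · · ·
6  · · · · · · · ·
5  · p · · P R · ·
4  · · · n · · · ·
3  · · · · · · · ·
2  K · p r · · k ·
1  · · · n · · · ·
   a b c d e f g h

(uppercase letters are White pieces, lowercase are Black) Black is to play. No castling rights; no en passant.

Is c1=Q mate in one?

yes

After c1=Q: white king on a2; in check: yes, from the black rook on d2.
King squares — a1: attacked by Qc1; b1: attacked by Qc1; b2: attacked by Qc1; a3: attacked by Qc1; b3: attacked by Nd4.
White has no legal moves → checkmate.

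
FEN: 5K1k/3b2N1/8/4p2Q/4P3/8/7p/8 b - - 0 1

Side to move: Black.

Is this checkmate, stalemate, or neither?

Black to move; black king on h8.
In check: yes, from the white queen on h5.
King squares — g7: attacked by Kf8; h7: attacked by Qh5; g8: attacked by Kf8.
Legal moves for Black: none.
In check with no legal moves → checkmate.

checkmate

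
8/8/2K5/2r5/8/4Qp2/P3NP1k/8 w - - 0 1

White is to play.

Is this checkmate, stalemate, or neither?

White to move; white king on c6.
In check: yes, from the black rook on c5.
Legal moves for White: Kd7, Kb7, Kd6, Kb6, Kxc5, Qxc5.
White is in check but has 6 legal moves → neither.

neither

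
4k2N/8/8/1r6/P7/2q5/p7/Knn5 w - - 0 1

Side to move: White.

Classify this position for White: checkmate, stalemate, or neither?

checkmate

White to move; white king on a1.
In check: yes, from the black queen on c3.
King squares — b1: attacked by Pa2; a2: attacked by Nc1; b2: attacked by Qc3.
Legal moves for White: none.
In check with no legal moves → checkmate.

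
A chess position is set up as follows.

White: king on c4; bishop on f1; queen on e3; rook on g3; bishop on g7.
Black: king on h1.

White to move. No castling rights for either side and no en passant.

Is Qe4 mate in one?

no

After Qe4: black king on h1; in check: yes, from the white queen on e4.
Black has 1 legal reply: Kh2.
In check but a legal move exists → not checkmate.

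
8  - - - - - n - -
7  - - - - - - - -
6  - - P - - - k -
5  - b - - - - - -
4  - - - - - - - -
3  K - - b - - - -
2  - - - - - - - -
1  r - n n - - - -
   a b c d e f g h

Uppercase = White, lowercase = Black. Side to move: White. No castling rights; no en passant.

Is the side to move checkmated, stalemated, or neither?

neither

White to move; white king on a3.
In check: yes, from the black rook on a1.
Legal moves for White: Kb4.
White is in check but has 1 legal move → neither.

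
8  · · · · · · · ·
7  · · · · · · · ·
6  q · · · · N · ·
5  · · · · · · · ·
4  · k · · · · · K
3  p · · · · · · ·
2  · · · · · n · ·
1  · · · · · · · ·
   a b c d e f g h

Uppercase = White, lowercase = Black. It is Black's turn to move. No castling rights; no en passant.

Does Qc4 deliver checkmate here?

After Qc4: white king on h4; in check: yes, from the black queen on c4.
White has 5 legal replies: Kh5, Kg5, Kg3, Ng4, Ne4.
In check but a legal move exists → not checkmate.

no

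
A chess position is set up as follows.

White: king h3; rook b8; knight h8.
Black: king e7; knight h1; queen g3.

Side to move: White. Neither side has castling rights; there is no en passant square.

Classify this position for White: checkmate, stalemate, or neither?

checkmate

White to move; white king on h3.
In check: yes, from the black queen on g3.
King squares — g2: attacked by Qg3; h2: attacked by Qg3; g3: attacked by Nh1; g4: attacked by Qg3; h4: attacked by Qg3.
Legal moves for White: none.
In check with no legal moves → checkmate.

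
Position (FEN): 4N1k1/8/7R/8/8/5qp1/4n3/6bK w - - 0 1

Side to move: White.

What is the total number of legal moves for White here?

White to move; king on h1.
In check: yes, from the black queen on f3.
Legal moves: none.
Count: 0.

0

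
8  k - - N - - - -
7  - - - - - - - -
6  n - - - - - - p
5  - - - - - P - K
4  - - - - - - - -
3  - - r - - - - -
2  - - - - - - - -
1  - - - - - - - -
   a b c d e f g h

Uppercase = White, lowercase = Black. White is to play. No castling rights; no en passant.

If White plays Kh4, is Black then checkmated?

After Kh4: black king on a8; in check: no.
Black is not in check, so this cannot be checkmate.

no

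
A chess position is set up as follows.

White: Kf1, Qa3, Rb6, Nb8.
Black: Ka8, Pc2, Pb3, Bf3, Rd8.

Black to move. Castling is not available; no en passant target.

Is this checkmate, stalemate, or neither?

checkmate

Black to move; black king on a8.
In check: yes, from the white queen on a3.
King squares — a7: attacked by Qa3; b7: attacked by Rb6; b8: attacked by Rb6.
Legal moves for Black: none.
In check with no legal moves → checkmate.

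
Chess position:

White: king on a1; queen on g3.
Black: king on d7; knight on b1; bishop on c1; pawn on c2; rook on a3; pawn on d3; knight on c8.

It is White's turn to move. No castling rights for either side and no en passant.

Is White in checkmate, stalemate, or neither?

checkmate

White to move; white king on a1.
In check: yes, from the black rook on a3.
King squares — b1: attacked by Pc2; a2: attacked by Ra3; b2: attacked by Bc1.
Legal moves for White: none.
In check with no legal moves → checkmate.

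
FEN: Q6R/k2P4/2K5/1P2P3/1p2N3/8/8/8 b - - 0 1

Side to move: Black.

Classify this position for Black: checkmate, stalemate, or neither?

Black to move; black king on a7.
In check: yes, from the white queen on a8.
King squares — a6: attacked by Pb5; b6: attacked by Kc6; b7: attacked by Kc6; a8: attacked by Rh8; b8: attacked by Qa8.
Legal moves for Black: none.
In check with no legal moves → checkmate.

checkmate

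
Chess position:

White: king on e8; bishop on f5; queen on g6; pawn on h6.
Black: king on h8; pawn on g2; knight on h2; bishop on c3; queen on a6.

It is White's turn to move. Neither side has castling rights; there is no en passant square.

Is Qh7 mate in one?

yes

After Qh7: black king on h8; in check: yes, from the white queen on h7.
King squares — g7: attacked by Ph6; h7: attacked by Bf5; g8: attacked by Qh7.
Black has no legal moves → checkmate.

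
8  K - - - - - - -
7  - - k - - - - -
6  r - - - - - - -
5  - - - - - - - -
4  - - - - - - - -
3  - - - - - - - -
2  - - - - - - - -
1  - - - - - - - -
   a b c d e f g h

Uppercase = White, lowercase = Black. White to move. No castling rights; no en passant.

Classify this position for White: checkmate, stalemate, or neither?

checkmate

White to move; white king on a8.
In check: yes, from the black rook on a6.
King squares — a7: attacked by Ra6; b7: attacked by Kc7; b8: attacked by Kc7.
Legal moves for White: none.
In check with no legal moves → checkmate.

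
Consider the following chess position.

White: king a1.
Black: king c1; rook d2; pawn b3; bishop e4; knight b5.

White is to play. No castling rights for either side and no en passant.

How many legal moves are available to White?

0

White to move; king on a1.
In check: no.
Legal moves: none.
Count: 0.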